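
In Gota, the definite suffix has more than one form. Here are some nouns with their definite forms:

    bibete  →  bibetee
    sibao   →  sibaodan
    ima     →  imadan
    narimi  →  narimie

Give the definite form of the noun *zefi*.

zefie

The suffix is conditioned by the last vowel: -e when the last vowel of the stem is a front vowel (*bibete*, *narimi*); -dan when the last vowel of the stem is a back vowel (*sibao*, *ima*).
*zefi* — last vowel /i/ (a front vowel) → -e → *zefie*.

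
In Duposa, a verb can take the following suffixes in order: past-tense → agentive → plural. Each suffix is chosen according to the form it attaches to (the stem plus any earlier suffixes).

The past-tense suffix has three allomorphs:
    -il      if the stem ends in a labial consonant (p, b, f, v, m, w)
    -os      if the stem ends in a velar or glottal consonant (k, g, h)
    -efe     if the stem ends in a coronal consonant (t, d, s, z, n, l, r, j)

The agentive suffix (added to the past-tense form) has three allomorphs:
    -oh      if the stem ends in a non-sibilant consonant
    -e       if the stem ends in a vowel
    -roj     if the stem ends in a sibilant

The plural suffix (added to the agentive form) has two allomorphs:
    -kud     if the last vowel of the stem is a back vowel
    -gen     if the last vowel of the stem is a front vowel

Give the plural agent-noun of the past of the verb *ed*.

edefeegen

The final consonant of *ed* is /d/, which is coronal, so the past-tense suffix is -efe, giving *edefe*.
Since the final sound of the past-tense form *edefe* is /e/ (a vowel), it takes -e, giving *edefee*.
Since the last vowel of the agentive form *edefee* is /e/ (a front vowel), it takes -gen, giving *edefeegen*.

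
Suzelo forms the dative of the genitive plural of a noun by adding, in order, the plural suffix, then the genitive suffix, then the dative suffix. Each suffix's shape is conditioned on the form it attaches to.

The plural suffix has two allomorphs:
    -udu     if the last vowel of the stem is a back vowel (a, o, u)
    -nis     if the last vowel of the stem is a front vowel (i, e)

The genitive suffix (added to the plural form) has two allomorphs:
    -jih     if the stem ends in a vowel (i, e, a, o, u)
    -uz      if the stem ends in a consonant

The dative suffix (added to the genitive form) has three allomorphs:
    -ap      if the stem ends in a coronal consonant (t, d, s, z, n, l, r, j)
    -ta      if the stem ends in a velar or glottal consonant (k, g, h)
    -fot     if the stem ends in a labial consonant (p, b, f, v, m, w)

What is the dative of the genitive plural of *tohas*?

Since the last vowel of *tohas* is /a/ (a back vowel), it takes -udu, giving *tohasudu*.
The plural form *tohasudu*: final sound = /u/, a vowel → -jih → *tohasudujih*.
Since the final consonant of the genitive form *tohasudujih* is /h/ (velar/glottal), it takes -ta, giving *tohasudujihta*.

tohasudujihta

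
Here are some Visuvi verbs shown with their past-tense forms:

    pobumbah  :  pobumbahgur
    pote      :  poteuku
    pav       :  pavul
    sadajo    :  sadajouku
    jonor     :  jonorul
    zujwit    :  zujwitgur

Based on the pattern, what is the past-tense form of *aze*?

The suffix is conditioned by the final sound: -gur when the stem ends in a voiceless consonant (*pobumbah*, *zujwit*); -ul when the stem ends in a voiced consonant (*pav*, *jonor*); -uku when the stem ends in a vowel (*pote*, *sadajo*).
Since the final sound of *aze* is /e/ (a vowel), it takes -uku, giving *azeuku*.

azeuku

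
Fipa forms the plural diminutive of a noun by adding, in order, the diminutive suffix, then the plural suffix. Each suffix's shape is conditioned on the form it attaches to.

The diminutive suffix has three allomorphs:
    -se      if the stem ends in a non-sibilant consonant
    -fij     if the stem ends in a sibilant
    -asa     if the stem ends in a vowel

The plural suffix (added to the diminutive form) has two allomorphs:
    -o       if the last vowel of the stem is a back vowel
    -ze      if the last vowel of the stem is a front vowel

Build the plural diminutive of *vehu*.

vehuasao

Since the final sound of *vehu* is /u/ (a vowel), it takes -asa, giving *vehuasa*.
Since the last vowel of the diminutive form *vehuasa* is /a/ (a back vowel), it takes -o, giving *vehuasao*.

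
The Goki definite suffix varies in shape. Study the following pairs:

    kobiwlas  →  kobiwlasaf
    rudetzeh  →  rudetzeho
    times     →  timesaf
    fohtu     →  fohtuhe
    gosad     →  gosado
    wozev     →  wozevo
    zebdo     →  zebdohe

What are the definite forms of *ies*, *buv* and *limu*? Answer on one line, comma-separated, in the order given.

iesaf, buvo, limuhe

Looking at the final sound of each stem: -af when the stem ends in a sibilant (*kobiwlas*, *times*); -o when the stem ends in a non-sibilant consonant (*rudetzeh*, *gosad*, *wozev*); -he when the stem ends in a vowel (*fohtu*, *zebdo*).
*ies* — final sound /s/ (a sibilant) → -af → *iesaf*.
Since the final sound of *buv* is /v/ (a non-sibilant consonant), it takes -o, giving *buvo*.
Since the final sound of *limu* is /u/ (a vowel), it takes -he, giving *limuhe*.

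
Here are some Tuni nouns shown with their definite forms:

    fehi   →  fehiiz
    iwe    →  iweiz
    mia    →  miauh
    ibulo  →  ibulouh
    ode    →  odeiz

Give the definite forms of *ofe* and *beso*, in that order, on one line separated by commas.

The suffix is conditioned by the last vowel: -iz when the last vowel of the stem is a front vowel (*fehi*, *iwe*, *ode*); -uh when the last vowel of the stem is a back vowel (*mia*, *ibulo*).
*ofe*: last vowel = /e/, a front vowel → -iz → *ofeiz*.
Since the last vowel of *beso* is /o/ (a back vowel), it takes -uh, giving *besouh*.

ofeiz, besouh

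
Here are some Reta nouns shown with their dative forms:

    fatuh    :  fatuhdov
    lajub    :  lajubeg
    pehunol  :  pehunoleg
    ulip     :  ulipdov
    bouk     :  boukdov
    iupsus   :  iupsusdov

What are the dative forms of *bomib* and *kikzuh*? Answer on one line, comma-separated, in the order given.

bomibeg, kikzuhdov

The suffix is conditioned by the final consonant: -dov when the stem ends in a voiceless consonant (*fatuh*, *ulip*, *bouk*, *iupsus*); -eg when the stem ends in a voiced consonant (*lajub*, *pehunol*).
*bomib*: final consonant = /b/, voiced → -eg → *bomibeg*.
*kikzuh*: final consonant = /h/, voiceless → -dov → *kikzuhdov*.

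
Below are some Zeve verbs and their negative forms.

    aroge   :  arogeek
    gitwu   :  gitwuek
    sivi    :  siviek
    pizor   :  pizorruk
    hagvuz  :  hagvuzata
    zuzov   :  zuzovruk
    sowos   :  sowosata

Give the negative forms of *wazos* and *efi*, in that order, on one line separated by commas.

Looking at the final sound of each stem: -ata when the stem ends in a sibilant (*hagvuz*, *sowos*); -ruk when the stem ends in a non-sibilant consonant (*pizor*, *zuzov*); -ek when the stem ends in a vowel (*aroge*, *gitwu*, *sivi*).
*wazos* — final sound /s/ (a sibilant) → -ata → *wazosata*.
The final sound of *efi* is /i/, which is a vowel, so the suffix is -ek, giving *efiek*.

wazosata, efiek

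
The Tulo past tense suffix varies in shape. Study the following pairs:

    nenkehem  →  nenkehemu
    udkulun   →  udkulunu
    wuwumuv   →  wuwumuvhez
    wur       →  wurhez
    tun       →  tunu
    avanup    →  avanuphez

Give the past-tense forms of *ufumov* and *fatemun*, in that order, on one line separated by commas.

Looking at the final consonant of each stem: -u when the stem ends in a nasal (*nenkehem*, *udkulun*, *tun*); -hez when the stem ends in a non-nasal consonant (*wuwumuv*, *wur*, *avanup*).
The final consonant of *ufumov* is /v/, which is non-nasal, so the suffix is -hez, giving *ufumovhez*.
Since the final consonant of *fatemun* is /n/ (a nasal), it takes -u, giving *fatemunu*.

ufumovhez, fatemunu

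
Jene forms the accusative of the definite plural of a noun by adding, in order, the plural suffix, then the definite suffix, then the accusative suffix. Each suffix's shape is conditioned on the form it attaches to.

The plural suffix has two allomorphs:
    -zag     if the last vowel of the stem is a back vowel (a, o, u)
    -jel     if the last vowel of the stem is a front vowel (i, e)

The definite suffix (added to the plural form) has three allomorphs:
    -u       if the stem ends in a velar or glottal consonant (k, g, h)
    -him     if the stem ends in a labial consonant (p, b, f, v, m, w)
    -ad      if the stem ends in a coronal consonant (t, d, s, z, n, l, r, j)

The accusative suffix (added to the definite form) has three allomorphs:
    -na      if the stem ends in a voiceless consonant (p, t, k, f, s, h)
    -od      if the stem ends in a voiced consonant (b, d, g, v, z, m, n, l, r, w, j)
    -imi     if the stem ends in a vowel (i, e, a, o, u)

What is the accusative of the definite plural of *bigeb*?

bigebjeladod

Since the last vowel of *bigeb* is /e/ (a front vowel), it takes -jel, giving *bigebjel*.
The plural form *bigebjel* — final consonant /l/ (coronal) → -ad → *bigebjelad*.
The final sound of the definite form *bigebjelad* is /d/, which is a voiced consonant, so the accusative suffix is -od, giving *bigebjeladod*.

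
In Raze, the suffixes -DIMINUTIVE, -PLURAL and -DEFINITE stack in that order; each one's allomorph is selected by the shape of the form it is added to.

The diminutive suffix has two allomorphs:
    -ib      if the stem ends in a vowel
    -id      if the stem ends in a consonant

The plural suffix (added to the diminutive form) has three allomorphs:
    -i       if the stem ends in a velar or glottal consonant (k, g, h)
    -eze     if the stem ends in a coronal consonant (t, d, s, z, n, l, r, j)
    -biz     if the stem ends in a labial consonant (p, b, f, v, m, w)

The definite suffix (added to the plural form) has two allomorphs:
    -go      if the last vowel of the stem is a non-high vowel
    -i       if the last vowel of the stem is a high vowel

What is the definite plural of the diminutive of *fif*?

The final sound of *fif* is /f/, which is a consonant, so the diminutive suffix is -id, giving *fifid*.
The final consonant of the diminutive form *fifid* is /d/, which is coronal, so the plural suffix is -eze, giving *fifideze*.
The plural form *fifideze*: last vowel = /e/, a non-high vowel → -go → *fifidezego*.

fifidezego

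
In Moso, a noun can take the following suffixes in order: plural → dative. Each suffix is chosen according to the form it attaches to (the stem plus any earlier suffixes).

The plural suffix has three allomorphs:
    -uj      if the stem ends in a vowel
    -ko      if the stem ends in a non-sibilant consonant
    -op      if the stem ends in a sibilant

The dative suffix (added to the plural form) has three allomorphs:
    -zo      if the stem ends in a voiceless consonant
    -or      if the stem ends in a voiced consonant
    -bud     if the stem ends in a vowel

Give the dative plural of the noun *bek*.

bekkobud

The final sound of *bek* is /k/, which is a non-sibilant consonant, so the plural suffix is -ko, giving *bekko*.
The final sound of the plural form *bekko* is /o/, which is a vowel, so the dative suffix is -bud, giving *bekkobud*.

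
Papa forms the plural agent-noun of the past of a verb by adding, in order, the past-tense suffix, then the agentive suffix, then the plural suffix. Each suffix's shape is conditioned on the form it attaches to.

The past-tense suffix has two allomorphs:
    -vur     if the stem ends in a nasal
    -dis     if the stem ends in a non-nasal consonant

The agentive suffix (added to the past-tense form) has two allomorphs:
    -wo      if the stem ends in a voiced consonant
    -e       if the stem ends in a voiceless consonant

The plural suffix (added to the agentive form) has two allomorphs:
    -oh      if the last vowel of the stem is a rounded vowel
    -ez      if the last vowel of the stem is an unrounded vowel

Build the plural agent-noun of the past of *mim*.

mimvurwooh

*mim* — final consonant /m/ (a nasal) → -vur → *mimvur*.
The past-tense form *mimvur* — final consonant /r/ (voiced) → -wo → *mimvurwo*.
The last vowel of the agentive form *mimvurwo* is /o/, which is a rounded vowel, so the plural suffix is -oh, giving *mimvurwooh*.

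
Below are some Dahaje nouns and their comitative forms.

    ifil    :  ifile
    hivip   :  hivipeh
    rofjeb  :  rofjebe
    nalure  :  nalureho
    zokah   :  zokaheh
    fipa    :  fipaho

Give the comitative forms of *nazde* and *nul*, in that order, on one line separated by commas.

Looking at the final sound of each stem: -eh when the stem ends in a voiceless consonant (*hivip*, *zokah*); -e when the stem ends in a voiced consonant (*ifil*, *rofjeb*); -ho when the stem ends in a vowel (*nalure*, *fipa*).
*nazde* — final sound /e/ (a vowel) → -ho → *nazdeho*.
*nul* — final sound /l/ (a voiced consonant) → -e → *nule*.

nazdeho, nule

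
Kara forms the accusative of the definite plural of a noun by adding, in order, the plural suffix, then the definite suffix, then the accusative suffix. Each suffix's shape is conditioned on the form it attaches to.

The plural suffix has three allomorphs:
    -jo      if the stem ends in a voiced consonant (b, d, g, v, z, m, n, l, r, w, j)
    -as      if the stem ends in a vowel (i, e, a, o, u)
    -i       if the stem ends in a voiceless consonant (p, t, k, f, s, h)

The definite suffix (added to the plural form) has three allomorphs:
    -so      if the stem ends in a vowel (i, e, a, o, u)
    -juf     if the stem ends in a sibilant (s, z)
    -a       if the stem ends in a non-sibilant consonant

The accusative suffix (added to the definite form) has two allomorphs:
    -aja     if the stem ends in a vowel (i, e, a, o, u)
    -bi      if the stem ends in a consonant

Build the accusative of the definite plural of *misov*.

Since the final sound of *misov* is /v/ (a voiced consonant), it takes -jo, giving *misovjo*.
The plural form *misovjo* — final sound /o/ (a vowel) → -so → *misovjoso*.
The final sound of the definite form *misovjoso* is /o/, which is a vowel, so the accusative suffix is -aja, giving *misovjosoaja*.

misovjosoaja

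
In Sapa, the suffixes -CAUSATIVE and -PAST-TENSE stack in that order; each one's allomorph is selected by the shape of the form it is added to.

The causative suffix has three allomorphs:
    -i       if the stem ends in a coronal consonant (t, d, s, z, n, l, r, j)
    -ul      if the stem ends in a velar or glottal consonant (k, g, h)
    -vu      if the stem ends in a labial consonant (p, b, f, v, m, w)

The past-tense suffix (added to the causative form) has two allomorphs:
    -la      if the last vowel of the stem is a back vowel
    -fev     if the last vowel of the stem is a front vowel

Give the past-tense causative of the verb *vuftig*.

vuftigulla

*vuftig*: final consonant = /g/, velar/glottal → -ul → *vuftigul*.
The causative form *vuftigul*: last vowel = /u/, a back vowel → -la → *vuftigulla*.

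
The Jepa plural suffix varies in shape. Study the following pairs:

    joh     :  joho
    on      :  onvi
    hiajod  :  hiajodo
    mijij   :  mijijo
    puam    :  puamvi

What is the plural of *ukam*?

The pattern is nasality of the final consonant: -vi when the stem ends in a nasal (*on*, *puam*); -o when the stem ends in a non-nasal consonant (*joh*, *hiajod*, *mijij*).
*ukam*: final consonant = /m/, a nasal → -vi → *ukamvi*.

ukamvi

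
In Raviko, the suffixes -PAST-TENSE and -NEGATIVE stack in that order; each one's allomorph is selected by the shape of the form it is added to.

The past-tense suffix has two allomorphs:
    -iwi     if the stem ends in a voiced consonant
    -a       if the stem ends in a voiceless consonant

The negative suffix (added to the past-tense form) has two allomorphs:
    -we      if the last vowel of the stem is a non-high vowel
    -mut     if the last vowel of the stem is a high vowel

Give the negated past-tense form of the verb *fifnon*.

The final consonant of *fifnon* is /n/, which is voiced, so the past-tense suffix is -iwi, giving *fifnoniwi*.
The past-tense form *fifnoniwi*: last vowel = /i/, a high vowel → -mut → *fifnoniwimut*.

fifnoniwimut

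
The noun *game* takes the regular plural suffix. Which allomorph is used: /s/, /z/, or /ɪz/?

The stem *game* ends in a voiced non-sibilant sound.
The plural suffix surfaces as /ɪz/ after sibilants, /s/ after other voiceless consonants, and /z/ after other voiced sounds.
So the plural -s on *game* is pronounced /z/.

/z/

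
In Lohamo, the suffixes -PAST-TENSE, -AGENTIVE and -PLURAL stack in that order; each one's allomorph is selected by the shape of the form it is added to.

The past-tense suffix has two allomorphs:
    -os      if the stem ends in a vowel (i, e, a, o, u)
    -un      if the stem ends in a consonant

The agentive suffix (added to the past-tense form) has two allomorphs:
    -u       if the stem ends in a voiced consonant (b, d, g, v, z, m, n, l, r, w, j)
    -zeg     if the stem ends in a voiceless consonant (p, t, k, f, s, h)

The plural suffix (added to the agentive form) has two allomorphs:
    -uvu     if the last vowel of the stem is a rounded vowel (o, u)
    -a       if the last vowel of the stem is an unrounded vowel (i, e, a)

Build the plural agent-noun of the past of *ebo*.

*ebo*: final sound = /o/, a vowel → -os → *eboos*.
The past-tense form *eboos*: final consonant = /s/, voiceless → -zeg → *ebooszeg*.
Since the last vowel of the agentive form *ebooszeg* is /e/ (an unrounded vowel), it takes -a, giving *ebooszega*.

ebooszega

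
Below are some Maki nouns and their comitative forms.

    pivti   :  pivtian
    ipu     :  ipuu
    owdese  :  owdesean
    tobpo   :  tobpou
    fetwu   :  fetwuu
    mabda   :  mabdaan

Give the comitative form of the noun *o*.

ou

The pattern is rounding harmony: -u when the last vowel of the stem is a rounded vowel (*ipu*, *tobpo*, *fetwu*); -an when the last vowel of the stem is an unrounded vowel (*pivti*, *owdese*, *mabda*).
Since the last vowel of *o* is /o/ (a rounded vowel), it takes -u, giving *ou*.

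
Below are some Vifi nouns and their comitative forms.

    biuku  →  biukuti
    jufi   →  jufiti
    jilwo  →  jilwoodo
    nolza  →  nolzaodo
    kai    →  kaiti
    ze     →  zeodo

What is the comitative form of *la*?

Looking at the last vowel of each stem: -ti when the last vowel of the stem is a high vowel (*biuku*, *jufi*, *kai*); -odo when the last vowel of the stem is a non-high vowel (*jilwo*, *nolza*, *ze*).
*la* — last vowel /a/ (a non-high vowel) → -odo → *laodo*.

laodo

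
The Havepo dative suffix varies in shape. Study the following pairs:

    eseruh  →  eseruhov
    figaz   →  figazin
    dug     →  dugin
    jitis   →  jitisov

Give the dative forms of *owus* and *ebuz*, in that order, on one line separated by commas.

owusov, ebuzin

The alternation tracks the final consonant of the stem — -ov when the stem ends in a voiceless consonant (*eseruh*, *jitis*); -in when the stem ends in a voiced consonant (*figaz*, *dug*).
The final consonant of *owus* is /s/, which is voiceless, so the suffix is -ov, giving *owusov*.
The final consonant of *ebuz* is /z/, which is voiced, so the suffix is -in, giving *ebuzin*.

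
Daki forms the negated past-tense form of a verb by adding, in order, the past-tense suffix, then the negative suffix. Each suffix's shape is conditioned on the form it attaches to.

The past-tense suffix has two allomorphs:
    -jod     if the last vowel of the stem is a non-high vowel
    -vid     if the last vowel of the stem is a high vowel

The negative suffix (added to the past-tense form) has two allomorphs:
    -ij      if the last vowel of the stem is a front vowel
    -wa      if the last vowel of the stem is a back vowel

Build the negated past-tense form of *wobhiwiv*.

wobhiwivvidij

Since the last vowel of *wobhiwiv* is /i/ (a high vowel), it takes -vid, giving *wobhiwivvid*.
The past-tense form *wobhiwivvid*: last vowel = /i/, a front vowel → -ij → *wobhiwivvidij*.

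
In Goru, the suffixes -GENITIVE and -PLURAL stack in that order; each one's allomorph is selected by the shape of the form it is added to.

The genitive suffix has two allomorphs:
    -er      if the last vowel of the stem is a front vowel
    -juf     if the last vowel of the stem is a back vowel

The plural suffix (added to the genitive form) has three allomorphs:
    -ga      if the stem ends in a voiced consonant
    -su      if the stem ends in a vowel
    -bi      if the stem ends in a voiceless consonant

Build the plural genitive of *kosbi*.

*kosbi*: last vowel = /i/, a front vowel → -er → *kosbier*.
Since the final sound of the genitive form *kosbier* is /r/ (a voiced consonant), it takes -ga, giving *kosbierga*.

kosbierga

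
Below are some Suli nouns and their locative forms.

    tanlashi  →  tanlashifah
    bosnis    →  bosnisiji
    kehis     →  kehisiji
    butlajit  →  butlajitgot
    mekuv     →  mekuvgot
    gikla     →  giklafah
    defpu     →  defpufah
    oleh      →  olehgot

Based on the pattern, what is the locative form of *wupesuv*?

wupesuvgot

Looking at the final sound of each stem: -iji when the stem ends in a sibilant (*bosnis*, *kehis*); -got when the stem ends in a non-sibilant consonant (*butlajit*, *mekuv*, *oleh*); -fah when the stem ends in a vowel (*tanlashi*, *gikla*, *defpu*).
Since the final sound of *wupesuv* is /v/ (a non-sibilant consonant), it takes -got, giving *wupesuvgot*.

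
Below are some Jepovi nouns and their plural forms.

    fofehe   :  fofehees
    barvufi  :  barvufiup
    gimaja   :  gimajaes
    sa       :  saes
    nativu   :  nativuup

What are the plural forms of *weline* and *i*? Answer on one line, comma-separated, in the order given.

The pattern is height harmony: -up when the last vowel of the stem is a high vowel (*barvufi*, *nativu*); -es when the last vowel of the stem is a non-high vowel (*fofehe*, *gimaja*, *sa*).
*weline*: last vowel = /e/, a non-high vowel → -es → *welinees*.
The last vowel of *i* is /i/, which is a high vowel, so the suffix is -up, giving *iup*.

welinees, iup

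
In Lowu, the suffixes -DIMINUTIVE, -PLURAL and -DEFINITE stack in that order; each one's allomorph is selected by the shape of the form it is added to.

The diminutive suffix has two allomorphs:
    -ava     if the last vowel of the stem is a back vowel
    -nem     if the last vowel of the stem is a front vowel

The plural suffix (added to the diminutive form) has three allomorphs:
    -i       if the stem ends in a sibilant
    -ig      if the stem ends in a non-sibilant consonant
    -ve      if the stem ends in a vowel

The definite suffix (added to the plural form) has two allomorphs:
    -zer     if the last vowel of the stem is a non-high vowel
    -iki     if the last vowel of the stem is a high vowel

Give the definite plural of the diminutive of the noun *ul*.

*ul*: last vowel = /u/, a back vowel → -ava → *ulava*.
The diminutive form *ulava*: final sound = /a/, a vowel → -ve → *ulavave*.
Since the last vowel of the plural form *ulavave* is /e/ (a non-high vowel), it takes -zer, giving *ulavavezer*.

ulavavezer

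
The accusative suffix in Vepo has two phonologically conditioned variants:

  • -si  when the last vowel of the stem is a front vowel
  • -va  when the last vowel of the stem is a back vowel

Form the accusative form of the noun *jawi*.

jawisi

*jawi* — last vowel /i/ (a front vowel) → -si → *jawisi*.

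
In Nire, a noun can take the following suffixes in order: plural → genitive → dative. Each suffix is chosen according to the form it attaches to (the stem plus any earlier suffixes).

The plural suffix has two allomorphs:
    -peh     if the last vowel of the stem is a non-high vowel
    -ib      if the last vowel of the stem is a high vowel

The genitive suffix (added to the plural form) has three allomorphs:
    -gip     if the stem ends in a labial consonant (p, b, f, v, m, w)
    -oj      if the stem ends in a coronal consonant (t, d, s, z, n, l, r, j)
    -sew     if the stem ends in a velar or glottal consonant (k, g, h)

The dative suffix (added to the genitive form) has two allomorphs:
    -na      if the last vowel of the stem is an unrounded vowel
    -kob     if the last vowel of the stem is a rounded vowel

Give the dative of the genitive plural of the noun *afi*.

afiibgipna

The last vowel of *afi* is /i/, which is a high vowel, so the plural suffix is -ib, giving *afiib*.
Since the final consonant of the plural form *afiib* is /b/ (labial), it takes -gip, giving *afiibgip*.
The genitive form *afiibgip* — last vowel /i/ (an unrounded vowel) → -na → *afiibgipna*.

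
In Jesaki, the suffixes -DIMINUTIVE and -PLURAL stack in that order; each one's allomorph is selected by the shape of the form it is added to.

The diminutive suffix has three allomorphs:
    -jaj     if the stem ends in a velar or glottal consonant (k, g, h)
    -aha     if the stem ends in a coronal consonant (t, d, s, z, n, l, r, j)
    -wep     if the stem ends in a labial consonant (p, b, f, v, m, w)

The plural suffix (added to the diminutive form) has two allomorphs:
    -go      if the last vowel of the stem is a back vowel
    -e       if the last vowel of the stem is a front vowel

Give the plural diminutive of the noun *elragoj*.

elragojahago

*elragoj*: final consonant = /j/, coronal → -aha → *elragojaha*.
The diminutive form *elragojaha*: last vowel = /a/, a back vowel → -go → *elragojahago*.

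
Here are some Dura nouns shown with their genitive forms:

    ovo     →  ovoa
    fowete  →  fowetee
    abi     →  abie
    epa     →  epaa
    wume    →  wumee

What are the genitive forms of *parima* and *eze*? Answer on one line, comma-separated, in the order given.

Looking at the last vowel of each stem: -e when the last vowel of the stem is a front vowel (*fowete*, *abi*, *wume*); -a when the last vowel of the stem is a back vowel (*ovo*, *epa*).
Since the last vowel of *parima* is /a/ (a back vowel), it takes -a, giving *parimaa*.
*eze*: last vowel = /e/, a front vowel → -e → *ezee*.

parimaa, ezee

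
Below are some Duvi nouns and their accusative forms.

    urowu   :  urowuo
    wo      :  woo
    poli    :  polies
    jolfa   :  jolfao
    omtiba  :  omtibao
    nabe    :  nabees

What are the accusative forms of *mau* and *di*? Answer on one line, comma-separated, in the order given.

mauo, dies

The alternation tracks the last vowel of the stem — -es when the last vowel of the stem is a front vowel (*poli*, *nabe*); -o when the last vowel of the stem is a back vowel (*urowu*, *wo*, *jolfa*, *omtiba*).
Since the last vowel of *mau* is /u/ (a back vowel), it takes -o, giving *mauo*.
*di* — last vowel /i/ (a front vowel) → -es → *dies*.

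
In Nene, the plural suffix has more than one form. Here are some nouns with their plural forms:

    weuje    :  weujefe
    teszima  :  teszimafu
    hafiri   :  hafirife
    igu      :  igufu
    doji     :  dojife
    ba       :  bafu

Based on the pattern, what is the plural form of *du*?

dufu

The suffix is conditioned by the last vowel: -fe when the last vowel of the stem is a front vowel (*weuje*, *hafiri*, *doji*); -fu when the last vowel of the stem is a back vowel (*teszima*, *igu*, *ba*).
Since the last vowel of *du* is /u/ (a back vowel), it takes -fu, giving *dufu*.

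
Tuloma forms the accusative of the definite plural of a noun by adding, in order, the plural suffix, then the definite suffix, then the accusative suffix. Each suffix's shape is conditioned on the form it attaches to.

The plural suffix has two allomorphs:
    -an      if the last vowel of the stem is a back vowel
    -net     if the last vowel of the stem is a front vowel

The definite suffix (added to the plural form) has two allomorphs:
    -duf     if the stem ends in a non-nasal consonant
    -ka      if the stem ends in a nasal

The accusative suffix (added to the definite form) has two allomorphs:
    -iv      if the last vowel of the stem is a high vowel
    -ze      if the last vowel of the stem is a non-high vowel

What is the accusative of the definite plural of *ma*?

The last vowel of *ma* is /a/, which is a back vowel, so the plural suffix is -an, giving *maan*.
Since the final consonant of the plural form *maan* is /n/ (a nasal), it takes -ka, giving *maanka*.
The definite form *maanka* — last vowel /a/ (a non-high vowel) → -ze → *maankaze*.

maankaze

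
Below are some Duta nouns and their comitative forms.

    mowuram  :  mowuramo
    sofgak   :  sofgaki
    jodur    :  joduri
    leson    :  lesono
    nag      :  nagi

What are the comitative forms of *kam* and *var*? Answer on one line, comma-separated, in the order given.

kamo, vari

The pattern is nasality of the final consonant: -o when the stem ends in a nasal (*mowuram*, *leson*); -i when the stem ends in a non-nasal consonant (*sofgak*, *jodur*, *nag*).
Since the final consonant of *kam* is /m/ (a nasal), it takes -o, giving *kamo*.
The final consonant of *var* is /r/, which is non-nasal, so the suffix is -i, giving *vari*.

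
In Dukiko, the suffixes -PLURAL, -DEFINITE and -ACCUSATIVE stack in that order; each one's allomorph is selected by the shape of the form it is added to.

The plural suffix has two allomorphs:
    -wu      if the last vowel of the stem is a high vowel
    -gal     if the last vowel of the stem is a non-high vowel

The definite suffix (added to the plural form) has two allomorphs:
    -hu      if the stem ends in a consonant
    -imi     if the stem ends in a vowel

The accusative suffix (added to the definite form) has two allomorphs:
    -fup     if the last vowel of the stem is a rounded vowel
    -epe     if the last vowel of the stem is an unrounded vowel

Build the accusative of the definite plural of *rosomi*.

*rosomi*: last vowel = /i/, a high vowel → -wu → *rosomiwu*.
Since the final sound of the plural form *rosomiwu* is /u/ (a vowel), it takes -imi, giving *rosomiwuimi*.
Since the last vowel of the definite form *rosomiwuimi* is /i/ (an unrounded vowel), it takes -epe, giving *rosomiwuimiepe*.

rosomiwuimiepe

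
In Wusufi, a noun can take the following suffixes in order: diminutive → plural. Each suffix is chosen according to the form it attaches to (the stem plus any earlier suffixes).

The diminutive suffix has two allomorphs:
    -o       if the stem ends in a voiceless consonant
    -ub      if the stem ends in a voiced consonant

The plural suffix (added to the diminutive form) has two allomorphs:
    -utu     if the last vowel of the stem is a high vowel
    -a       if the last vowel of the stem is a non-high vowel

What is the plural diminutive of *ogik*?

ogikoa

*ogik*: final consonant = /k/, voiceless → -o → *ogiko*.
The last vowel of the diminutive form *ogiko* is /o/, which is a non-high vowel, so the plural suffix is -a, giving *ogikoa*.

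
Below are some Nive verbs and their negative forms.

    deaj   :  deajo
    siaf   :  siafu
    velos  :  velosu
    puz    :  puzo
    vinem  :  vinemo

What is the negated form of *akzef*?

akzefu

The suffix is conditioned by the final consonant: -u when the stem ends in a voiceless consonant (*siaf*, *velos*); -o when the stem ends in a voiced consonant (*deaj*, *puz*, *vinem*).
Since the final consonant of *akzef* is /f/ (voiceless), it takes -u, giving *akzefu*.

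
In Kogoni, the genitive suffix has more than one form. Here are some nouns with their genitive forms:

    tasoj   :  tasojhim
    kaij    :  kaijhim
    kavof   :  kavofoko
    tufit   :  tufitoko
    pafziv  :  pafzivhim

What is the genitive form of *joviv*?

The pattern is voicing of the final consonant: -oko when the stem ends in a voiceless consonant (*kavof*, *tufit*); -him when the stem ends in a voiced consonant (*tasoj*, *kaij*, *pafziv*).
*joviv* — final consonant /v/ (voiced) → -him → *jovivhim*.

jovivhim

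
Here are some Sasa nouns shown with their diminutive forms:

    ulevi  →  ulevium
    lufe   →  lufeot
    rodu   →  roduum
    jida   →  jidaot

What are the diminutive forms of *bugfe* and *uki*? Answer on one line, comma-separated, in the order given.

bugfeot, ukium

The suffix is conditioned by the last vowel: -um when the last vowel of the stem is a high vowel (*ulevi*, *rodu*); -ot when the last vowel of the stem is a non-high vowel (*lufe*, *jida*).
The last vowel of *bugfe* is /e/, which is a non-high vowel, so the suffix is -ot, giving *bugfeot*.
*uki* — last vowel /i/ (a high vowel) → -um → *ukium*.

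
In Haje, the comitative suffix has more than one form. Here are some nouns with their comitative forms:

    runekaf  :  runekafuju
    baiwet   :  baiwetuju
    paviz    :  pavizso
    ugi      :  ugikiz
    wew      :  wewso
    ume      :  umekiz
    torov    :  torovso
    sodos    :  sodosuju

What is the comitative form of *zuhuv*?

zuhuvso

Looking at the final sound of each stem: -uju when the stem ends in a voiceless consonant (*runekaf*, *baiwet*, *sodos*); -so when the stem ends in a voiced consonant (*paviz*, *wew*, *torov*); -kiz when the stem ends in a vowel (*ugi*, *ume*).
*zuhuv*: final sound = /v/, a voiced consonant → -so → *zuhuvso*.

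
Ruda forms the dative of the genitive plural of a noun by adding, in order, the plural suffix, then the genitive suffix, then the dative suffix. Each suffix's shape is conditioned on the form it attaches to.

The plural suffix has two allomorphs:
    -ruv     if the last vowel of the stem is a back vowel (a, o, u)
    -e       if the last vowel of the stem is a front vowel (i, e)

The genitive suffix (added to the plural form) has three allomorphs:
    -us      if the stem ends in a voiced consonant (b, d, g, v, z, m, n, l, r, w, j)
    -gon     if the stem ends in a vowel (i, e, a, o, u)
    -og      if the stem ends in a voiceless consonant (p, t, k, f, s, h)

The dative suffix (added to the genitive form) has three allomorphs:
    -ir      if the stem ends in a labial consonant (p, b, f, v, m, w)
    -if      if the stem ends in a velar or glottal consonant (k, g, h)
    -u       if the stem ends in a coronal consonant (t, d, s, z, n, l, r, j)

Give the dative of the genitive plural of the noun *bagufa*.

bagufaruvusu

*bagufa* — last vowel /a/ (a back vowel) → -ruv → *bagufaruv*.
The plural form *bagufaruv*: final sound = /v/, a voiced consonant → -us → *bagufaruvus*.
Since the final consonant of the genitive form *bagufaruvus* is /s/ (coronal), it takes -u, giving *bagufaruvusu*.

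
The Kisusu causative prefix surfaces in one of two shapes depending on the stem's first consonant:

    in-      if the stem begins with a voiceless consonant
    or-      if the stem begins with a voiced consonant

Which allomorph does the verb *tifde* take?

in-

Since the first consonant of *tifde* is /t/ (voiceless), it takes in-.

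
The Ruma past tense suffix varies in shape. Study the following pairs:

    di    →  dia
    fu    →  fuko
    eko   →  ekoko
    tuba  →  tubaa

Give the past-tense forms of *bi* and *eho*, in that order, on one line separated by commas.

The alternation tracks the last vowel of the stem — -ko when the last vowel of the stem is a rounded vowel (*fu*, *eko*); -a when the last vowel of the stem is an unrounded vowel (*di*, *tuba*).
*bi*: last vowel = /i/, an unrounded vowel → -a → *bia*.
Since the last vowel of *eho* is /o/ (a rounded vowel), it takes -ko, giving *ehoko*.

bia, ehoko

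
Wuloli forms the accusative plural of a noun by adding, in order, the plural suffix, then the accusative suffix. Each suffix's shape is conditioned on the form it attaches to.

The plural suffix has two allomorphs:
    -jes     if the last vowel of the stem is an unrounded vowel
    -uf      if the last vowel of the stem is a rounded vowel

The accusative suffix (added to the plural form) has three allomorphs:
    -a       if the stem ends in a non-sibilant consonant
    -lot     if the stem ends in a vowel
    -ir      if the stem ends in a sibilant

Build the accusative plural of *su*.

*su* — last vowel /u/ (a rounded vowel) → -uf → *suuf*.
The plural form *suuf*: final sound = /f/, a non-sibilant consonant → -a → *suufa*.

suufa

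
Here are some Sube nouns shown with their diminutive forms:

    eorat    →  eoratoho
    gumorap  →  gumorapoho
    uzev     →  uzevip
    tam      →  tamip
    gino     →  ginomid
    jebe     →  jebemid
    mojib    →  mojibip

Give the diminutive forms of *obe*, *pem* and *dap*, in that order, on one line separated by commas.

The suffix is conditioned by the final sound: -oho when the stem ends in a voiceless consonant (*eorat*, *gumorap*); -ip when the stem ends in a voiced consonant (*uzev*, *tam*, *mojib*); -mid when the stem ends in a vowel (*gino*, *jebe*).
Since the final sound of *obe* is /e/ (a vowel), it takes -mid, giving *obemid*.
*pem*: final sound = /m/, a voiced consonant → -ip → *pemip*.
*dap*: final sound = /p/, a voiceless consonant → -oho → *dapoho*.

obemid, pemip, dapoho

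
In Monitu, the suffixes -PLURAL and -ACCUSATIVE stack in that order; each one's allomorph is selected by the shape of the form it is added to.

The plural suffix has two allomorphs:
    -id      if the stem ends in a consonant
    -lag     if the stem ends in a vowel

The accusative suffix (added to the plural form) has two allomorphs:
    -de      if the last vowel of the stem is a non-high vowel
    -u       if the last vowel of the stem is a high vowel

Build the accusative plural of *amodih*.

amodihidu

*amodih* — final sound /h/ (a consonant) → -id → *amodihid*.
The plural form *amodihid*: last vowel = /i/, a high vowel → -u → *amodihidu*.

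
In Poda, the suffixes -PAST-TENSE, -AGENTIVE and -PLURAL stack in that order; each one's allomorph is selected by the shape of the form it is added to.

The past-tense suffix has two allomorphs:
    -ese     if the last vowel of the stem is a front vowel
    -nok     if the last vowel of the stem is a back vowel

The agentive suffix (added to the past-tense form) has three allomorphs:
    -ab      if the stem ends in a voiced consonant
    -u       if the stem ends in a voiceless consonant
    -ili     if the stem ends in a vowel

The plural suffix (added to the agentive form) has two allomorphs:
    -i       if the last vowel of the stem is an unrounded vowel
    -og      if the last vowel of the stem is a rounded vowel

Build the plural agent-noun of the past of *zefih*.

zefiheseilii

*zefih*: last vowel = /i/, a front vowel → -ese → *zefihese*.
The past-tense form *zefihese* — final sound /e/ (a vowel) → -ili → *zefiheseili*.
Since the last vowel of the agentive form *zefiheseili* is /i/ (an unrounded vowel), it takes -i, giving *zefiheseilii*.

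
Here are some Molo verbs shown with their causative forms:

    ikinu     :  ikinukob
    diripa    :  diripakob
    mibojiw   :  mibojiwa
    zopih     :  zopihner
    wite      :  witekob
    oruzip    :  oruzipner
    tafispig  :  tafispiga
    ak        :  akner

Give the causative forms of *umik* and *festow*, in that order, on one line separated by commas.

The pattern is voicing of the final sound: -ner when the stem ends in a voiceless consonant (*zopih*, *oruzip*, *ak*); -a when the stem ends in a voiced consonant (*mibojiw*, *tafispig*); -kob when the stem ends in a vowel (*ikinu*, *diripa*, *wite*).
*umik*: final sound = /k/, a voiceless consonant → -ner → *umikner*.
The final sound of *festow* is /w/, which is a voiced consonant, so the suffix is -a, giving *festowa*.

umikner, festowa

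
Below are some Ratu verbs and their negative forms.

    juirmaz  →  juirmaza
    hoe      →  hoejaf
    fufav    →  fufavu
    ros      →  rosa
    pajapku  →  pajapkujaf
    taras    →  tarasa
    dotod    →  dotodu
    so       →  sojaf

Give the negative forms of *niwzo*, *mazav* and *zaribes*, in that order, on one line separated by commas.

The alternation tracks the final sound of the stem — -a when the stem ends in a sibilant (*juirmaz*, *ros*, *taras*); -u when the stem ends in a non-sibilant consonant (*fufav*, *dotod*); -jaf when the stem ends in a vowel (*hoe*, *pajapku*, *so*).
The final sound of *niwzo* is /o/, which is a vowel, so the suffix is -jaf, giving *niwzojaf*.
*mazav*: final sound = /v/, a non-sibilant consonant → -u → *mazavu*.
Since the final sound of *zaribes* is /s/ (a sibilant), it takes -a, giving *zaribesa*.

niwzojaf, mazavu, zaribesa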